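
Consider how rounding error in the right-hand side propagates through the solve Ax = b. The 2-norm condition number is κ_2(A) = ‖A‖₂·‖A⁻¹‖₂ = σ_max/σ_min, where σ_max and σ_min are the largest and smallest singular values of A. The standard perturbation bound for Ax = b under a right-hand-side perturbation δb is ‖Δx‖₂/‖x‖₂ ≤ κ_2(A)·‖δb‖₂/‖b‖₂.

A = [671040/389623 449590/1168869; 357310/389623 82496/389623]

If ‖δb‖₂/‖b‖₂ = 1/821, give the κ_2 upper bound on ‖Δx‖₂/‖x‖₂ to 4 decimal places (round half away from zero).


0.4085

AᵀA = [1999879300/525280561 449968640/525280561; 449968640/525280561 911354596/4727525049]; tr = 11249416/2812329, det = 400/2812329
char-poly roots: 4 and 100/2812329
κ_2(A) = √(λ_max/λ_min) = √(4 / (100/2812329)) = 335.4000
worst-case relative error ≤ 335.4000 × 1/821 = 0.4085


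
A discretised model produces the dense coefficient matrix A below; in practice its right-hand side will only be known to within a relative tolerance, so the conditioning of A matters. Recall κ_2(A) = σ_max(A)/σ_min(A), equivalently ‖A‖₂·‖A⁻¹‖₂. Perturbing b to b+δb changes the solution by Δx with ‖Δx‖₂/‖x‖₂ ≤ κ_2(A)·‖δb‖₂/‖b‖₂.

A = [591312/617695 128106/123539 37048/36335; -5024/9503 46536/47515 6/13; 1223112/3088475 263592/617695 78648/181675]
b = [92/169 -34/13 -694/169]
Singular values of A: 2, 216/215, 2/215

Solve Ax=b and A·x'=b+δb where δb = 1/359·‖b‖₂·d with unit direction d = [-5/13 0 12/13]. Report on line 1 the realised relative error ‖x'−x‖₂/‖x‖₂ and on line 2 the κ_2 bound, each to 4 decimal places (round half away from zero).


largest singular value 2, smallest 2/215
condition number: 2 ÷ (2/215) = 215.0000
worst-case relative error ≤ 215.0000 × 1/359 = 0.5989
solve Ax = b  →  x = [122.7918 226.0044 -344.6000]
2-norm of b is 4.8990; of x, 430.0058
Δx = A⁻¹·δb where δb = 1/359·4.8990·d; ‖Δx‖ = 1.4670
dividing the unrounded norms, ‖Δx‖/‖x‖ = 0.0034
tightness: 0.0034 against a bound of 0.5989 (unrounded ratio ≈ 0.0057)

0.0034
0.5989


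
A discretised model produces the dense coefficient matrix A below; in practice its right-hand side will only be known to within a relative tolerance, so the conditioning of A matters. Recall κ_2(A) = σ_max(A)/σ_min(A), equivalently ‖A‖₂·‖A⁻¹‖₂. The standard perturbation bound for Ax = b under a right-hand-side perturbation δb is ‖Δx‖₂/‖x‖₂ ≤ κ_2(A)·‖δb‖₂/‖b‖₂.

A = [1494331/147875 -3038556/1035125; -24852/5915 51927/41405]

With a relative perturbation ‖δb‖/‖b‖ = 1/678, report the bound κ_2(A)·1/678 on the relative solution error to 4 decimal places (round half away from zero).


0.5637

AᵀA = [15497271169/129390625 -31640026944/905734375; -31640026944/905734375 64604028969/6340140625]; tr = 1318352506/10144225, det = 1172889/10144225
λ_max, λ_min = (1318352506/10144225 ± √1738005737876815936/102905300850625)/2 = 3249/25, 361/405769
σ_max=√(3249/25)=(57/5), σ_min=√(361/405769)=(19/637) → κ = 382.2000
perturbation bound = 382.2000·1/678 = 0.5637


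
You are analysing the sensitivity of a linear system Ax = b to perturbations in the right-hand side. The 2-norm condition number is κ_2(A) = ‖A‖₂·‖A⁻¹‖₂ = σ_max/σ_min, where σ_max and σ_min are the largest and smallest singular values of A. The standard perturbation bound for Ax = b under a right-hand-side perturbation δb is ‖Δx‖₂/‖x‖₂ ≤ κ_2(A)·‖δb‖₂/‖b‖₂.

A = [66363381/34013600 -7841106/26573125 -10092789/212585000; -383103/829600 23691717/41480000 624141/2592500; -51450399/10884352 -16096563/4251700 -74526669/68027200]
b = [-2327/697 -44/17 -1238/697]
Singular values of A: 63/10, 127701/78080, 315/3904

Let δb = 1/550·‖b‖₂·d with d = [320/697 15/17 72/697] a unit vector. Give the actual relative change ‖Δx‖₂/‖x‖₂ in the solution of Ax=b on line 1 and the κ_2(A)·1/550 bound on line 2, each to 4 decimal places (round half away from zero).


0.0021
0.1420

σ_max = 63/10, σ_min = 315/3904
κ = σ_max/σ_min = (63/10)/(315/3904) = 78.0800
perturbation bound = 78.0800·1/550 = 0.1420
solve Ax = b  →  x = [-0.6067 14.9115 -47.2910]
2-norm of b is 4.5826; of x, 49.5899
with δb = [0.0038 0.0074 0.0009], A·Δx = δb → ‖Δx‖ = 0.1033
relative error = 0.0021
tightness: 0.0021 against a bound of 0.1420 (unrounded ratio ≈ 0.0147)


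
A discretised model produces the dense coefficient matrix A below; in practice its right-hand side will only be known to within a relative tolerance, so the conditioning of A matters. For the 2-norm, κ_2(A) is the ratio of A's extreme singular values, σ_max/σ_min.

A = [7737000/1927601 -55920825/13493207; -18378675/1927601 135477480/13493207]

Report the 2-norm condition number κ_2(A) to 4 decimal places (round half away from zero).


286.3280

M = AᵀA = [2352880850625/21986068729 -17293230756000/153902481103; -17293230756000/153902481103 127108202697225/1077317367721]. tr(M)=288227543850/1280995681, det(M)=791015625/1280995681
char-poly roots: 225 and 3515625/1280995681
σ_max=√225=15, σ_min=√(3515625/1280995681)=(1875/35791) → κ = 286.3280


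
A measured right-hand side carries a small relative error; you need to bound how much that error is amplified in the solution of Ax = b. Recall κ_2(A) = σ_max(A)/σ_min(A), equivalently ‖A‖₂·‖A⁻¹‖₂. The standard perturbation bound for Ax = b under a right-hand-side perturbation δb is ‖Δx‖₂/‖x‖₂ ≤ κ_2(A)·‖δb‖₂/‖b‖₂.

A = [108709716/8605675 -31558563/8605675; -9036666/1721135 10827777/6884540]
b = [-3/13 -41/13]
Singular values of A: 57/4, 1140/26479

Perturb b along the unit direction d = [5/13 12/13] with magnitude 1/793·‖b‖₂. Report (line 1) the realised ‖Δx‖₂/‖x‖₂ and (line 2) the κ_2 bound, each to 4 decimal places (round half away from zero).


σ_max = 57/4, σ_min = 1140/26479
κ = σ_max/σ_min = (57/4)/(1140/26479) = 330.9875
perturbation bound = 330.9875·1/793 = 0.4174
solve Ax = b  →  x = [-19.4435 -66.9140]
‖b‖ = 3.1623, ‖x‖ = 69.6816
Δx = A⁻¹·δb where δb = 1/793·3.1623·d; ‖Δx‖ = 0.0926
realised ‖Δx‖/‖x‖ = 0.0013
realised/bound (from unrounded values) ≈ 0.0032

0.0013
0.4174


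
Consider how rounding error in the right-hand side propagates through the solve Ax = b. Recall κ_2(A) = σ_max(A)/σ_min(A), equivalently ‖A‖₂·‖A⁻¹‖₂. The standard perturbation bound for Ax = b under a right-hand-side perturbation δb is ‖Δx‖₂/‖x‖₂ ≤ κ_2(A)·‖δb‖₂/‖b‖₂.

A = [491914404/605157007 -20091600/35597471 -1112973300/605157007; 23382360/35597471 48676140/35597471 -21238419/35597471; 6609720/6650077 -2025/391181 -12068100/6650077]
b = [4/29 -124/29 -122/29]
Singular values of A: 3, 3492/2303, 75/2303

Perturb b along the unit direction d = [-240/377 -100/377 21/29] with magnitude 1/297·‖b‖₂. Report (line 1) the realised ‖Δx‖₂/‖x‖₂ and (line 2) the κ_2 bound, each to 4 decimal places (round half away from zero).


0.0101
0.3102

largest singular value 3, smallest 75/2303
κ_2(A) = 3 / (75/2303) = 92.1200
bound on ‖Δx‖/‖x‖: κ·ε = 92.1200·1/297 = 0.3102
solve Ax = b  →  x = [-54.0050 10.9073 -27.2915]
‖b‖₂ = 6.0000 and ‖x‖₂ = 61.4844
Δx = A⁻¹·δb where δb = 1/297·6.0000·d; ‖Δx‖ = 0.6203
relative error = 0.0101
tightness: 0.0101 against a bound of 0.3102 (unrounded ratio ≈ 0.0325)


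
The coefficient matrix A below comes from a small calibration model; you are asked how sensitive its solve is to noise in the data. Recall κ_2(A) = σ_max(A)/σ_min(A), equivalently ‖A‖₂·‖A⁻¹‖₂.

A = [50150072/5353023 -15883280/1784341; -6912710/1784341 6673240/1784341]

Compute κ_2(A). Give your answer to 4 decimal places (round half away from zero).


354.9750

AᵀA = [600918130484/5846736429 -190764773360/1948912143; -190764773360/1948912143 60561256000/649637381]; tr = 39516187396/201611601, det = 61465600/201611601
char-poly roots: 196 and 313600/201611601
so κ_2 = √(196 / (313600/201611601)) = 354.9750


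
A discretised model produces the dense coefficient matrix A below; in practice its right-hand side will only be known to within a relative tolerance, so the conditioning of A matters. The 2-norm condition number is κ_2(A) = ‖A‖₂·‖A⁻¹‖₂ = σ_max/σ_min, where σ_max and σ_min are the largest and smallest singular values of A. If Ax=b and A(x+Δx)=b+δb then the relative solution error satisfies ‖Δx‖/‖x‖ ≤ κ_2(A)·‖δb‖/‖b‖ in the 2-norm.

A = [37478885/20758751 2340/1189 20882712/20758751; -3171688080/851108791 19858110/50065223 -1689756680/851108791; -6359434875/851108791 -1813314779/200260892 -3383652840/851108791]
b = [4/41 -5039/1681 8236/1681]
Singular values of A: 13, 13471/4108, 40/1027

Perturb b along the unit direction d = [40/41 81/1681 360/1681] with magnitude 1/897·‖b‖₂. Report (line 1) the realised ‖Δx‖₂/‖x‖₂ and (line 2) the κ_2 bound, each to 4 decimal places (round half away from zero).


0.0064
0.3721

largest singular value 13, smallest 40/1027
condition number: 13 ÷ (40/1027) = 333.7750
worst-case relative error ≤ 333.7750 × 1/897 = 0.3721
solve Ax = b  →  x = [-11.5367 -1.0955 22.9454]
‖b‖ = 5.7446, ‖x‖ = 25.7058
δb = ε·‖b‖·d = [0.0062 0.0003 0.0014]; solving A·Δx = δb gives ‖Δx‖ = 0.1644
dividing the unrounded norms, ‖Δx‖/‖x‖ = 0.0064
tightness: 0.0064 against a bound of 0.3721 (unrounded ratio ≈ 0.0172)


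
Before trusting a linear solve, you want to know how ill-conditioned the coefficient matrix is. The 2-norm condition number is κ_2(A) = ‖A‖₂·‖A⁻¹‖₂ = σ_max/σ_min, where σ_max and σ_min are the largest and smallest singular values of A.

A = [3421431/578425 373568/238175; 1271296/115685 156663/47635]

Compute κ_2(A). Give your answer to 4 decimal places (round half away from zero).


AᵀA = [180314976049/1157700625 368074309824/8103904375; 368074309824/8103904375 753135439849/56727330625]; tr = 15341710826/90763729, det = 446265625/90763729
λ_max, λ_min = (15341710826/90763729 ± √235206072139607539776/8238054501985441)/2 = 169, 2640625/90763729
κ = σ_max/σ_min = 13/(1625/9527) = 76.2160

76.2160


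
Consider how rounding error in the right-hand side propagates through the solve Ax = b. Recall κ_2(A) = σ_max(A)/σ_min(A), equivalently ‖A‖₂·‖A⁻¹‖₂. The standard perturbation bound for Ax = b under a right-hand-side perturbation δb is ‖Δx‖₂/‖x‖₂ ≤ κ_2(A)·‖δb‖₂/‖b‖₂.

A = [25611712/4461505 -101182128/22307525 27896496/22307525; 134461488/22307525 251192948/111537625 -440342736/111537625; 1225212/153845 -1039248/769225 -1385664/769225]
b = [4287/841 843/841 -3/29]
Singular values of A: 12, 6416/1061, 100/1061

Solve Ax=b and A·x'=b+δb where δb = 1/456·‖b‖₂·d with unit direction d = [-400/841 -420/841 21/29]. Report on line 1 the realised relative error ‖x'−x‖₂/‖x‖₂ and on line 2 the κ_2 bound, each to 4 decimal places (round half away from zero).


largest singular value 12, smallest 100/1061
condition number: 12 ÷ (100/1061) = 127.3200
bound on ‖Δx‖/‖x‖: κ·ε = 127.3200·1/456 = 0.2792
solve Ax = b  →  x = [-8.6724 -18.7730 -24.2038]
‖b‖₂ = 5.1962 and ‖x‖₂ = 31.8348
Δx = A⁻¹·δb where δb = 1/456·5.1962·d; ‖Δx‖ = 0.1209
realised ‖Δx‖/‖x‖ = 0.0038
tightness: 0.0038 against a bound of 0.2792 (unrounded ratio ≈ 0.0136)

0.0038
0.2792


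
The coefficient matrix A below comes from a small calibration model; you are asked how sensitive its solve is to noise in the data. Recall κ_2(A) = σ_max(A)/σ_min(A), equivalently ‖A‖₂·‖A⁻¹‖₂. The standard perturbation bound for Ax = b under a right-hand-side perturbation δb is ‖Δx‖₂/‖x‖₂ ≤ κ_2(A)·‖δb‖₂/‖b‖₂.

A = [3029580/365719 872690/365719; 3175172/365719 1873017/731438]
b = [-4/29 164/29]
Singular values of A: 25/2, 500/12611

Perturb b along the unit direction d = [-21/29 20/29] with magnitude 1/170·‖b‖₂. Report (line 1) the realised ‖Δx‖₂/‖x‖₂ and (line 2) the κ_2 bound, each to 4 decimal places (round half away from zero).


largest singular value 25/2, smallest 500/12611
condition number: (25/2) ÷ (500/12611) = 315.2750
worst-case relative error ≤ 315.2750 × 1/170 = 1.8546
solve Ax = b  →  x = [-27.9414 96.9421]
‖b‖₂ = 5.6569 and ‖x‖₂ = 100.8885
Δx = A⁻¹·δb where δb = 1/170·5.6569·d; ‖Δx‖ = 0.8393
realised ‖Δx‖/‖x‖ = 0.0083
tightness: 0.0083 against a bound of 1.8546 (unrounded ratio ≈ 0.0045)

0.0083
1.8546


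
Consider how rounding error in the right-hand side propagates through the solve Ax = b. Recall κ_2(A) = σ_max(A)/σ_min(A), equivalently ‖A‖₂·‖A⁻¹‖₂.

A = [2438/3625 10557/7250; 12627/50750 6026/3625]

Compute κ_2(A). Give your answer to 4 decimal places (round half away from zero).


7.0000

AᵀA = [1574833/3062500 152352/109375; 152352/109375 305233/62500]; tr = 529/98, det = 279841/490000
eigenvalues of AᵀA: λ = (tr ± √(tr²−4·det))/2 = 529/100, 529/4900
σ_max=√(529/100)=(23/10), σ_min=√(529/4900)=(23/70) → κ = 7.0000


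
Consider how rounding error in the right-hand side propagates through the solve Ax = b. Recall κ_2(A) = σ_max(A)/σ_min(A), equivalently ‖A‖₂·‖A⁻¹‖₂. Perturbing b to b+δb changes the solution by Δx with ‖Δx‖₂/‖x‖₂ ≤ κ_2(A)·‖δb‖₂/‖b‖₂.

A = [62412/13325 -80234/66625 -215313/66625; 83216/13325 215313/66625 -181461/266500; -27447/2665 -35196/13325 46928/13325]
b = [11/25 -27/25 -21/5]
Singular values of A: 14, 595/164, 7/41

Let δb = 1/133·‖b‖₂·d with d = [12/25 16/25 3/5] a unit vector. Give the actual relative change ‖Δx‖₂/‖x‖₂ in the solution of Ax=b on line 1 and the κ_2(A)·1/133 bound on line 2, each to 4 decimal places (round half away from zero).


0.0109
0.6165

from the listed singular values, σ₁ = 14, σ_n = 7/41
κ_2(A) = 14 / (7/41) = 82.0000
worst-case relative error ≤ 82.0000 × 1/133 = 0.6165
solve Ax = b  →  x = [-6.5604 9.5608 -13.2071]
‖b‖ = 4.3589, ‖x‖ = 17.5749
Δx = A⁻¹·δb where δb = 1/133·4.3589·d; ‖Δx‖ = 0.1920
realised ‖Δx‖/‖x‖ = 0.0109
tightness: 0.0109 against a bound of 0.6165 (unrounded ratio ≈ 0.0177)


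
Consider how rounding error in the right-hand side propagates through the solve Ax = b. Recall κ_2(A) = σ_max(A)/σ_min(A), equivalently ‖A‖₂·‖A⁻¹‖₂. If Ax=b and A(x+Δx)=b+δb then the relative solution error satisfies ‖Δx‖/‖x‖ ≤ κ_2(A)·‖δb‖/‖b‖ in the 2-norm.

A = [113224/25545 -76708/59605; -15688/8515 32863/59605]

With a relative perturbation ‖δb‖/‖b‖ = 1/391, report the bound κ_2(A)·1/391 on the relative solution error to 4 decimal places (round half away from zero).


form AᵀA = [88962688/3861225 -60543496/9009525; -60543496/9009525 41207657/21022225] with trace 189201625/7568001 and determinant 40000/7568001
solving λ² − 189201625/7568001·λ + 40000/7568001 = 0 gives λ = 25, 1600/7568001
κ_2(A) = √(λ_max/λ_min) = √(25 / (1600/7568001)) = 343.8750
κ_2(A)·‖δb‖/‖b‖ = 0.8795

0.8795


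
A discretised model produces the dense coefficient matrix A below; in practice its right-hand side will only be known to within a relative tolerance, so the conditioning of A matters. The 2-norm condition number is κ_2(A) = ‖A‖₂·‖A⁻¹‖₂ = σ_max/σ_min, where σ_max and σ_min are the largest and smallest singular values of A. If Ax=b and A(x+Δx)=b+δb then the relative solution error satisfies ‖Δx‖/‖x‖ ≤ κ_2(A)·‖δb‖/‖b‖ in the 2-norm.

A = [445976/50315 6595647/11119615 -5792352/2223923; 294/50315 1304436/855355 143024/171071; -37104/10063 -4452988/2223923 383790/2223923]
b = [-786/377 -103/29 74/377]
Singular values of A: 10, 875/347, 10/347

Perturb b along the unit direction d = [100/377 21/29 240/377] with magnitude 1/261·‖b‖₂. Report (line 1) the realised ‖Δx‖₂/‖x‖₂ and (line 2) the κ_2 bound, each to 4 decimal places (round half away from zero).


σ_max = 10, σ_min = 10/347
κ_2(A) = 10 / (10/347) = 347.0000
κ_2(A)·‖δb‖/‖b‖ = 1.3295
solve Ax = b  →  x = [-29.3400 46.3025 -88.5027]
‖b‖₂ = 4.1231 and ‖x‖₂ = 104.1032
Δx = A⁻¹·δb where δb = 1/261·4.1231·d; ‖Δx‖ = 0.5482
dividing the unrounded norms, ‖Δx‖/‖x‖ = 0.0053
so the bound overstates the realised error by a factor of ≈ 252.4874 (computed from the unrounded values)

0.0053
1.3295


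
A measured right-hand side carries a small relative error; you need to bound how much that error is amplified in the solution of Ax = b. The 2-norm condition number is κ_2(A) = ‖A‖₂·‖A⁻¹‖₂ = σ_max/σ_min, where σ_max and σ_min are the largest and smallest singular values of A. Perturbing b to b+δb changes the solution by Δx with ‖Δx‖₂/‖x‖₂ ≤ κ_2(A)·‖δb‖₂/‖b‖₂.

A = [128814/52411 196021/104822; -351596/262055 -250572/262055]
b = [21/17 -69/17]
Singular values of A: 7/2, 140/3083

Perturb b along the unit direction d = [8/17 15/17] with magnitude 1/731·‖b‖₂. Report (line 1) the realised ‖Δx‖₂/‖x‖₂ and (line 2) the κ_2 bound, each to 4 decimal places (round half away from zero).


from the listed singular values, σ₁ = 7/2, σ_n = 140/3083
κ_2(A) = (7/2) / (140/3083) = 77.0750
perturbation bound = 77.0750·1/731 = 0.1054
solve Ax = b  →  x = [40.3243 -52.3371]
‖b‖ = 4.2426, ‖x‖ = 66.0698
Δx = A⁻¹·δb where δb = 1/731·4.2426·d; ‖Δx‖ = 0.1278
realised ‖Δx‖/‖x‖ = 0.0019
so the bound overstates the realised error by a factor of ≈ 54.5048 (computed from the unrounded values)

0.0019
0.1054


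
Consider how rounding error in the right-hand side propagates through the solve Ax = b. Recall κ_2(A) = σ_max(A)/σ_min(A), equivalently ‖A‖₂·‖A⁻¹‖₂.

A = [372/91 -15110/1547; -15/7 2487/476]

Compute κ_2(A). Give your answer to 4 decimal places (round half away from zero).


AᵀA = [176409/8281 -1693425/33124; -1693425/33124 16257049/132496]; tr = 112897/784, det = 9/49
solving λ² − 112897/784·λ + 9/49 = 0 gives λ = 144, 1/784
κ = σ_max/σ_min = 12/(1/28) = 336.0000

336.0000


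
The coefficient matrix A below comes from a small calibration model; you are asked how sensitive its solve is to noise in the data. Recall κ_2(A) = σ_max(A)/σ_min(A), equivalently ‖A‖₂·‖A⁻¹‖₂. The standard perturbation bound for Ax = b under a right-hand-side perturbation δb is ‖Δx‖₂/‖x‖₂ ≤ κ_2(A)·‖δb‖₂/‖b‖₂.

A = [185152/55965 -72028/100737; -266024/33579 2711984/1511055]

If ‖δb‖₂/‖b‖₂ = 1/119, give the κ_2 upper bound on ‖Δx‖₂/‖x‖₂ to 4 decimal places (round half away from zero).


M = AᵀA = [12294382144/166797225 -995831936/60047001; -995831936/60047001 50427009424/13510575225]. tr(M)=622410448/8037225, det(M)=14992384/200930625
char-poly roots: 1936/25 and 7744/8037225
so κ_2 = √((1936/25) / (7744/8037225)) = 283.5000
κ_2(A)·‖δb‖/‖b‖ = 2.3824

2.3824


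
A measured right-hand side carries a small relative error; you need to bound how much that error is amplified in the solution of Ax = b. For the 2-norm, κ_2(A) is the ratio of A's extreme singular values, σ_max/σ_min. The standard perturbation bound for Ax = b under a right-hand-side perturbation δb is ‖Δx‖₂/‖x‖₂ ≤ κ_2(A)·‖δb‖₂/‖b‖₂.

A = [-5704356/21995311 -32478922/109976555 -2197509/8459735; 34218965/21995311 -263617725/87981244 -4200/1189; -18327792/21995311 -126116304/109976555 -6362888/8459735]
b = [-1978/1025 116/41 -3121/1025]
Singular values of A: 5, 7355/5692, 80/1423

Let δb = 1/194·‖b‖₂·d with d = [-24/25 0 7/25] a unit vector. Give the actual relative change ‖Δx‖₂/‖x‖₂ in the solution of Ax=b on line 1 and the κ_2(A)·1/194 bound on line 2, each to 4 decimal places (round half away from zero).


0.0233
0.4584

from the listed singular values, σ₁ = 5, σ_n = 80/1423
κ = σ_max/σ_min = 5/(80/1423) = 88.9375
κ_2(A)·‖δb‖/‖b‖ = 0.4584
solve Ax = b  →  x = [7.9176 -10.9538 11.9776]
2-norm of b is 4.5826; of x, 18.0593
re-solving with b+δb shifts x by Δx of norm 0.4202
relative error = 0.0233
so the bound overstates the realised error by a factor of ≈ 19.7043 (computed from the unrounded values)


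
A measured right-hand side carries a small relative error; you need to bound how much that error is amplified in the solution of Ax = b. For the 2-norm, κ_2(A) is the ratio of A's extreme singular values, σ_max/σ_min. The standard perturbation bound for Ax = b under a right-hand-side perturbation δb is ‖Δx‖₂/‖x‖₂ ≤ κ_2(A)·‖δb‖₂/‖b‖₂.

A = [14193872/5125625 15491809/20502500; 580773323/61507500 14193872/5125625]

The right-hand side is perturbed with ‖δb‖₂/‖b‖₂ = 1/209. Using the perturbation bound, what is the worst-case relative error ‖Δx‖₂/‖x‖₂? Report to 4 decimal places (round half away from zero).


AᵀA = [586094011275529/6053076090000 3561235387864/126105751875; 3561235387864/126105751875 5541523493969/672564010000]; tr = 508774178177/4842460872, det = 44152515625/154958747904
eigenvalues of AᵀA: λ = (tr ± √(tr²−4·det))/2 = 1681/16, 26265625/9684921744
σ_max=√(1681/16)=(41/4), σ_min=√(26265625/9684921744)=(5125/98412) → κ = 196.8240
κ_2(A)·‖δb‖/‖b‖ = 0.9417

0.9417


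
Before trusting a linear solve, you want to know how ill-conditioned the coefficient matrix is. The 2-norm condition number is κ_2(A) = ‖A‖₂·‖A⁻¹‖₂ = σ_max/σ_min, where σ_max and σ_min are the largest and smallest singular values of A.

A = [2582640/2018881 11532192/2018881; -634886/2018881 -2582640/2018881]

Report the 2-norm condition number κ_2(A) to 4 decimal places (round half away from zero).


form AᵀA = [4207679716/2424676081 18693148320/2424676081; 18693148320/2424676081 83082380544/2424676081] with trace 51927460/1442401 and determinant 36864/1442401
solving λ² − 51927460/1442401·λ + 36864/1442401 = 0 gives λ = 36, 1024/1442401
σ_max=√36=6, σ_min=√(1024/1442401)=(32/1201) → κ = 225.1875

225.1875


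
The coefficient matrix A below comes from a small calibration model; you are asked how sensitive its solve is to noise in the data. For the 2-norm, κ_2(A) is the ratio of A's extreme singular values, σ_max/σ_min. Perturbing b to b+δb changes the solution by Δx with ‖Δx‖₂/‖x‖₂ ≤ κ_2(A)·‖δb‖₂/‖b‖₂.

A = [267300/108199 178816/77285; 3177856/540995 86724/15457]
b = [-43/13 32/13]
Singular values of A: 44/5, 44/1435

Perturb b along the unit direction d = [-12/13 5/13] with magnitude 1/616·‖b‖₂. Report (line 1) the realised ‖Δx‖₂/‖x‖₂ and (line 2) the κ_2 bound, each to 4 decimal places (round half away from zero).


σ_max = 44/5, σ_min = 44/1435
condition number: (44/5) ÷ (44/1435) = 287.0000
κ_2(A)·‖δb‖/‖b‖ = 0.4659
solve Ax = b  →  x = [-89.8864 94.5455]
2-norm of b is 4.1231; of x, 130.4546
with δb = [-0.0062 0.0026], A·Δx = δb → ‖Δx‖ = 0.2183
relative error = 0.0017
so the bound overstates the realised error by a factor of ≈ 278.4310 (computed from the unrounded values)

0.0017
0.4659


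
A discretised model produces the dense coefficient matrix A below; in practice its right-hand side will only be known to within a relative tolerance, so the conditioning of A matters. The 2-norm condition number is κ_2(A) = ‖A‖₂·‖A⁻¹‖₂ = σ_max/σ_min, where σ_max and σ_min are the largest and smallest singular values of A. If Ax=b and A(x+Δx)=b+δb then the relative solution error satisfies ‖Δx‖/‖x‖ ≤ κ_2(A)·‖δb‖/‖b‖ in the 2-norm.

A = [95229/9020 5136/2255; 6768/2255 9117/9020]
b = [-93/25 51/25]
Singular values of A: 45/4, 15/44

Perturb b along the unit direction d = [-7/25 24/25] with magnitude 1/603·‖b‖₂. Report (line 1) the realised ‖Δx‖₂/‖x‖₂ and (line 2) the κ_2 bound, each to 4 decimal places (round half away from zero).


0.0023
0.0547

from the listed singular values, σ₁ = 45/4, σ_n = 15/44
κ_2(A) = (45/4) / (15/44) = 33.0000
κ_2(A)·‖δb‖/‖b‖ = 0.0547
solve Ax = b  →  x = [-2.1919 8.5268]
‖b‖₂ = 4.2426 and ‖x‖₂ = 8.8040
δb = ε·‖b‖·d = [-0.0020 0.0068]; solving A·Δx = δb gives ‖Δx‖ = 0.0206
realised ‖Δx‖/‖x‖ = 0.0023
realised/bound (from unrounded values) ≈ 0.0428


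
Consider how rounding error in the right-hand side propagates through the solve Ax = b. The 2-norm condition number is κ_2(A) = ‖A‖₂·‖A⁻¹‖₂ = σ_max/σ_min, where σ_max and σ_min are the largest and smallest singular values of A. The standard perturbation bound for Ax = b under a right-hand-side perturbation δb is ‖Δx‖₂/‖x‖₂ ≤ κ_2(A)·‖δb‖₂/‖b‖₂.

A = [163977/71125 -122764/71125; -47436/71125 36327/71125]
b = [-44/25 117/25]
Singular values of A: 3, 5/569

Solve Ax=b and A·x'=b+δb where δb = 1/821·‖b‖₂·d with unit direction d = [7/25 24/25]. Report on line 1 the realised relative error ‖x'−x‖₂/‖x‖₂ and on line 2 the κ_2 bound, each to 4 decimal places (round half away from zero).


largest singular value 3, smallest 5/569
condition number: 3 ÷ (5/569) = 341.4000
bound on ‖Δx‖/‖x‖: κ·ε = 341.4000·1/821 = 0.4158
solve Ax = b  →  x = [272.3200 364.7600]
‖b‖₂ = 5.0000 and ‖x‖₂ = 455.2011
with δb = [0.0017 0.0058], A·Δx = δb → ‖Δx‖ = 0.6931
relative error = 0.0015
so the bound overstates the realised error by a factor of ≈ 273.1207 (computed from the unrounded values)

0.0015
0.4158


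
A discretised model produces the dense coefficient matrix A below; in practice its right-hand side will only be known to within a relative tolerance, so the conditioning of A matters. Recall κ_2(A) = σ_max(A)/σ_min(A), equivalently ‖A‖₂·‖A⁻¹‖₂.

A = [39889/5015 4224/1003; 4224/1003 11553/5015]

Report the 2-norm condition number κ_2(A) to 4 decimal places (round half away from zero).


M = AᵀA = [7049089/87025 751872/17405; 751872/17405 2005281/87025]. tr(M)=1810874/17405, det(M)=751689/2175625
λ_max, λ_min = (1810874/17405 ± √81971149579264/7573350625)/2 = 2601/25, 289/87025
σ_max=√(2601/25)=(51/5), σ_min=√(289/87025)=(17/295) → κ = 177.0000

177.0000


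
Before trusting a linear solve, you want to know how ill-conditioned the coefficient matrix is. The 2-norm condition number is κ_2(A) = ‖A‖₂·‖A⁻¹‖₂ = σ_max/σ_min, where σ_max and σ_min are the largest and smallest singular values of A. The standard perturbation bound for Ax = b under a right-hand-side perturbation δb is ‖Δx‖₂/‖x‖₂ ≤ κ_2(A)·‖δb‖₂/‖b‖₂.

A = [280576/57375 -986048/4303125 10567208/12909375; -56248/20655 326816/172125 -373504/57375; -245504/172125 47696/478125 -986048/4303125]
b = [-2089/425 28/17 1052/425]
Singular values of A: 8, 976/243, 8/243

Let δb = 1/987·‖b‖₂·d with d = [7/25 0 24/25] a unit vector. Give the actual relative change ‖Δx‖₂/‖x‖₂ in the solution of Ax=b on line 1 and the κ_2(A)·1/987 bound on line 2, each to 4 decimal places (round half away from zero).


0.0058
0.2462

σ_max = 8, σ_min = 8/243
condition number: 8 ÷ (8/243) = 243.0000
perturbation bound = 243.0000·1/987 = 0.2462
solve Ax = b  →  x = [-1.0967 29.1047 8.6946]
2-norm of b is 5.7446; of x, 30.3954
with δb = [0.0016 0.0000 0.0056], A·Δx = δb → ‖Δx‖ = 0.1768
realised ‖Δx‖/‖x‖ = 0.0058
realised/bound (from unrounded values) ≈ 0.0236


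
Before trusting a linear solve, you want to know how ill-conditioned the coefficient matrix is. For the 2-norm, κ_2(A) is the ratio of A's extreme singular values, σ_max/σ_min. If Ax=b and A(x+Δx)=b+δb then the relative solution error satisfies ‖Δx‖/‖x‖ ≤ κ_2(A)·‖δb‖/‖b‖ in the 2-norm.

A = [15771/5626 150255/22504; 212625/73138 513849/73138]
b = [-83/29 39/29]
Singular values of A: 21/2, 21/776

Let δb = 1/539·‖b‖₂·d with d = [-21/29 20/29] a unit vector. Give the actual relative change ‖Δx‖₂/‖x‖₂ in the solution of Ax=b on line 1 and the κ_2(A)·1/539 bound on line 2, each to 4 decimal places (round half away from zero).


from the listed singular values, σ₁ = 21/2, σ_n = 21/776
condition number: (21/2) ÷ (21/776) = 388.0000
perturbation bound = 388.0000·1/539 = 0.7199
solve Ax = b  →  x = [-102.3663 42.5495]
2-norm of b is 3.1623; of x, 110.8572
re-solving with b+δb shifts x by Δx of norm 0.2168
relative error = 0.0020
tightness: 0.0020 against a bound of 0.7199 (unrounded ratio ≈ 0.0027)

0.0020
0.7199


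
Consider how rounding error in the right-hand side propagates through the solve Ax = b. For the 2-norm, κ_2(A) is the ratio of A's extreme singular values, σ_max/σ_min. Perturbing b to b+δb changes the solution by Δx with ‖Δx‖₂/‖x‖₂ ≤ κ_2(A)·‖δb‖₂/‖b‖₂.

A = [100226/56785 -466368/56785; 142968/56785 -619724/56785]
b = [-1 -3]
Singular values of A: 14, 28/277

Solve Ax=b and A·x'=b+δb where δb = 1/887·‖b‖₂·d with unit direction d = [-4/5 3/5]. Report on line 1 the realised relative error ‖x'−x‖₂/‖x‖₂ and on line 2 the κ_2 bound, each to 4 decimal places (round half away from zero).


0.0036
0.1561

σ_max = 14, σ_min = 28/277
condition number: 14 ÷ (28/277) = 138.5000
κ_2(A)·‖δb‖/‖b‖ = 0.1561
solve Ax = b  →  x = [-9.6986 -1.9625]
‖b‖ = 3.1623, ‖x‖ = 9.8952
with δb = [-0.0029 0.0021], A·Δx = δb → ‖Δx‖ = 0.0353
realised ‖Δx‖/‖x‖ = 0.0036
tightness: 0.0036 against a bound of 0.1561 (unrounded ratio ≈ 0.0228)


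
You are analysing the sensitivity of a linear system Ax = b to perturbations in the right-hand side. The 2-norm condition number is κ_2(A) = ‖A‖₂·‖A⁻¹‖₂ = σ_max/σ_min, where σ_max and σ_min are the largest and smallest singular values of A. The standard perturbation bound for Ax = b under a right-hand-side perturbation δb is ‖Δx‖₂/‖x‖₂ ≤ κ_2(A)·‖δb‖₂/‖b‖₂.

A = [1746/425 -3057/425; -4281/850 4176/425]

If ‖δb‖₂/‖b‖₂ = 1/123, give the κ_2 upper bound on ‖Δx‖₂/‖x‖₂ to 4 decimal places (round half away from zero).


AᵀA = [1220841/28900 -22842/289; -22842/289 1071369/7225]; tr = 19053/100, det = 42849/2500
λ_max, λ_min = (19053/100 ± √14493249/400)/2 = 4761/25, 9/100
κ_2(A) = √(λ_max/λ_min) = √((4761/25) / (9/100)) = 46.0000
κ_2(A)·‖δb‖/‖b‖ = 0.3740

0.3740


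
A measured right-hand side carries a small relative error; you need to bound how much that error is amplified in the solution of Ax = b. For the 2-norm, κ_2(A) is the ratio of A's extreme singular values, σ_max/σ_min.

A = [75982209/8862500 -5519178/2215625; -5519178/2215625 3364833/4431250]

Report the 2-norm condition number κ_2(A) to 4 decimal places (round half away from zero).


283.6000

AᵀA = [10017083675601/125670250000 -365201248671/15708781250; -365201248671/15708781250 213067846881/31417562500]; tr = 17390968101/201072400, det = 74805201/804289600
λ_max, λ_min = (17390968101/201072400 ± √302430730228701993801/40430110041760000)/2 = 8649/100, 8649/8042896
so κ_2 = √((8649/100) / (8649/8042896)) = 283.6000


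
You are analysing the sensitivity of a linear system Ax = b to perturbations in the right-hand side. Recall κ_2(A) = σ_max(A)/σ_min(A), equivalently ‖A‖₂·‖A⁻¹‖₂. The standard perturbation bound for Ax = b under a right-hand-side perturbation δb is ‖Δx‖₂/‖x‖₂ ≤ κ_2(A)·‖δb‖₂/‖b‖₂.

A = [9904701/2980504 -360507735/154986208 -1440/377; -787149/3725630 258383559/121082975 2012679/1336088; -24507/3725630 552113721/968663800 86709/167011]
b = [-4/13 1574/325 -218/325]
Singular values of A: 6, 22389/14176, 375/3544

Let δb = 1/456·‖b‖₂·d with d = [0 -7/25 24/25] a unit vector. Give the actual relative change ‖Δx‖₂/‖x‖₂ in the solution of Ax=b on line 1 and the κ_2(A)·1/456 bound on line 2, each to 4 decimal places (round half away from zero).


0.0053
0.1244

from the listed singular values, σ₁ = 6, σ_n = 375/3544
κ_2(A) = 6 / (375/3544) = 56.7040
bound on ‖Δx‖/‖x‖: κ·ε = 56.7040·1/456 = 0.1244
solve Ax = b  →  x = [-7.8676 10.9904 -13.4573]
2-norm of b is 4.8990; of x, 19.0732
Δx = A⁻¹·δb where δb = 1/456·4.8990·d; ‖Δx‖ = 0.1015
relative error = 0.0053
realised/bound (from unrounded values) ≈ 0.0428


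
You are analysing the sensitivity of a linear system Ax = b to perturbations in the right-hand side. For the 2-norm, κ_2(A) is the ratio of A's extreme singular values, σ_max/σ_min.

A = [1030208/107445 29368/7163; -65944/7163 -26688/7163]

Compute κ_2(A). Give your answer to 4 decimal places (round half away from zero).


M = AᵀA = [2425405504/13727025 67364864/915135; 67364864/915135 1872448/61009]. tr(M)=16844416/81225, det(M)=36864/9025
λ_max, λ_min = (16844416/81225 ± √283626556358656/6597500625)/2 = 5184/25, 64/3249
κ = σ_max/σ_min = (72/5)/(8/57) = 102.6000

102.6000


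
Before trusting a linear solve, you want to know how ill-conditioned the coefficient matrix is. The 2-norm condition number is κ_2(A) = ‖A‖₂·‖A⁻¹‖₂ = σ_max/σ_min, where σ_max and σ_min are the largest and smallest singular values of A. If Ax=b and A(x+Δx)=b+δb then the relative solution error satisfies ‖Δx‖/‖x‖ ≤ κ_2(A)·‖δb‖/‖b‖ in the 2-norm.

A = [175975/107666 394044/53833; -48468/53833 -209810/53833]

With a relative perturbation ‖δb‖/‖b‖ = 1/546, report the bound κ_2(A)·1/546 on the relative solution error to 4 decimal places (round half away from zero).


M = AᵀA = [40363788721/11591967556 44840017530/2897991889; 44840017530/2897991889 199290910036/2897991889]. tr(M)=498231665/6895876, det(M)=83521/1723969
eigenvalues of AᵀA: λ = (tr ± √(tr²−4·det))/2 = 289/4, 1156/1723969
so κ_2 = √((289/4) / (1156/1723969)) = 328.2500
worst-case relative error ≤ 328.2500 × 1/546 = 0.6012

0.6012


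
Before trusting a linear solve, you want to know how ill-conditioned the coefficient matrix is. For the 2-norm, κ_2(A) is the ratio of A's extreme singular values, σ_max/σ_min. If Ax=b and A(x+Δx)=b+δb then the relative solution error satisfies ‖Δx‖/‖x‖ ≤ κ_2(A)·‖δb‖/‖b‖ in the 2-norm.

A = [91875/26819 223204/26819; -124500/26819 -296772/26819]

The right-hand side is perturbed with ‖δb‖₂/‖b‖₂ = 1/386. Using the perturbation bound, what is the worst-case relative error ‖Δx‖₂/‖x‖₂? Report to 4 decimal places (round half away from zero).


form AᵀA = [23941265625/719258761 57454981500/719258761; 57454981500/719258761 137893645600/719258761] with trace 957603025/4255969 and determinant 2250000/4255969
char-poly roots: 225 and 10000/4255969
κ = σ_max/σ_min = 15/(100/2063) = 309.4500
κ_2(A)·‖δb‖/‖b‖ = 0.8017

0.8017


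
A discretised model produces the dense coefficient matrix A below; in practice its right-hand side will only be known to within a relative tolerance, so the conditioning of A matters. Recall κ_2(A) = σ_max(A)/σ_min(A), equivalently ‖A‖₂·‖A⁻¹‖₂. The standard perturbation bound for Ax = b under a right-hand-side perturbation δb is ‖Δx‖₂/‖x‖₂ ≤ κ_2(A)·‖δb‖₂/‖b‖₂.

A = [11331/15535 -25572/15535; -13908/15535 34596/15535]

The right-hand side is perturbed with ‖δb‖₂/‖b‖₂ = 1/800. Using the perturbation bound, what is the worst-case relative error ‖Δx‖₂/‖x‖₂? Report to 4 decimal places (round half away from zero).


AᵀA = [12872961/9653449 -30836700/9653449; -30836700/9653449 74032416/9653449]; tr = 514233/57121, det = 1296/57121
char-poly roots: 9 and 144/57121
κ = σ_max/σ_min = 3/(12/239) = 59.7500
worst-case relative error ≤ 59.7500 × 1/800 = 0.0747

0.0747


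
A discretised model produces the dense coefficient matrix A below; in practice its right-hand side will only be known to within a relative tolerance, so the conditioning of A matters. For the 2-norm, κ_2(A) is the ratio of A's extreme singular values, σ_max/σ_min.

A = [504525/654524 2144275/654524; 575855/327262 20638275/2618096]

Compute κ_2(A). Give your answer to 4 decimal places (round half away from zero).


245.6000

M = AᵀA = [9354919525/2534921104 83126239875/5069842208; 83126239875/5069842208 2955651120625/40558737664]. tr(M)=1847311025/24127744, det(M)=37515625/386043904
solving λ² − 1847311025/24127744·λ + 37515625/386043904 = 0 gives λ = 1225/16, 30625/24127744
so κ_2 = √((1225/16) / (30625/24127744)) = 245.6000


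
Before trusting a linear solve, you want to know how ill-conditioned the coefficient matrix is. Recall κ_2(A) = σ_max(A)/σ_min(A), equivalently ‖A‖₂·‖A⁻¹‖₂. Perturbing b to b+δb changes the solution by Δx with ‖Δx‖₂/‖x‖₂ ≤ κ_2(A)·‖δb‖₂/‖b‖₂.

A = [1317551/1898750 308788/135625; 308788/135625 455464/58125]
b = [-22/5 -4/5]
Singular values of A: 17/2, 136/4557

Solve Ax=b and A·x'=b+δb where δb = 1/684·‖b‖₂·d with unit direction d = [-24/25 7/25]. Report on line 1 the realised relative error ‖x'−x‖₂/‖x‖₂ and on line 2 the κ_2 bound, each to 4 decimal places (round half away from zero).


0.0016
0.4164

largest singular value 17/2, smallest 136/4557
κ = σ_max/σ_min = (17/2)/(136/4557) = 284.8125
worst-case relative error ≤ 284.8125 × 1/684 = 0.4164
solve Ax = b  →  x = [-128.7341 37.3024]
‖b‖ = 4.4721, ‖x‖ = 134.0296
re-solving with b+δb shifts x by Δx of norm 0.2191
dividing the unrounded norms, ‖Δx‖/‖x‖ = 0.0016
realised/bound (from unrounded values) ≈ 0.0039


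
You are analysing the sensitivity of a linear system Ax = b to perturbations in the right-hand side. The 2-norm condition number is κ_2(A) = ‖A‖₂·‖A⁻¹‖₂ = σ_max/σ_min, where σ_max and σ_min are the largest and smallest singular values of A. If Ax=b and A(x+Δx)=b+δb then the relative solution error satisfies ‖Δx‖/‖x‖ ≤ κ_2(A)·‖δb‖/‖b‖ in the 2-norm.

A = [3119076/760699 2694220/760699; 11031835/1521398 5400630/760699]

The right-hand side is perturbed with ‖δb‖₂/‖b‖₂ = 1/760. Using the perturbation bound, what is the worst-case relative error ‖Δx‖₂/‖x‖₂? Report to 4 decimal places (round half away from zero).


M = AᵀA = [555764442361/8009176036 132155385705/2002294009; 132155385705/2002294009 126040227700/2002294009]. tr(M)=1260315521/9523396, det(M)=27984100/2380849
λ_max, λ_min = (1260315521/9523396 ± √1584131153817443841/90695071372816)/2 = 529/4, 211600/2380849
so κ_2 = √((529/4) / (211600/2380849)) = 38.5750
worst-case relative error ≤ 38.5750 × 1/760 = 0.0508

0.0508


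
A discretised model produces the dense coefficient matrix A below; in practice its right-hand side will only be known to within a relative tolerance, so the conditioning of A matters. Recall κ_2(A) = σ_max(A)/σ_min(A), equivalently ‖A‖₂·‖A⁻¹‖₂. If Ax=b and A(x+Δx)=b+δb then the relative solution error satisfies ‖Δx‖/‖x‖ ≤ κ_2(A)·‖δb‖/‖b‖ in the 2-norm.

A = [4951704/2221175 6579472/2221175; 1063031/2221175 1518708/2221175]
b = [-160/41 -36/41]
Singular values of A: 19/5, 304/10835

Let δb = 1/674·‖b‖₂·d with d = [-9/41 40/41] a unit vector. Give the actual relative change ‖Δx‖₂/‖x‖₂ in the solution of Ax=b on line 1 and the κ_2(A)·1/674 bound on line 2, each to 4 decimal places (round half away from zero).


σ_max = 19/5, σ_min = 304/10835
κ = σ_max/σ_min = (19/5)/(304/10835) = 135.4375
κ_2(A)·‖δb‖/‖b‖ = 0.2009
solve Ax = b  →  x = [-0.6316 -0.8421]
‖b‖ = 4.0000, ‖x‖ = 1.0526
re-solving with b+δb shifts x by Δx of norm 0.2115
realised ‖Δx‖/‖x‖ = 0.2009
tightness: 0.2009 against a bound of 0.2009; the bound is attained (ratio 1)

0.2009
0.2009
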